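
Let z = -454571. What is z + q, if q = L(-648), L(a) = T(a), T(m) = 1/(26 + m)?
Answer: -282743163/622 ≈ -4.5457e+5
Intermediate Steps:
L(a) = 1/(26 + a)
q = -1/622 (q = 1/(26 - 648) = 1/(-622) = -1/622 ≈ -0.0016077)
z + q = -454571 - 1/622 = -282743163/622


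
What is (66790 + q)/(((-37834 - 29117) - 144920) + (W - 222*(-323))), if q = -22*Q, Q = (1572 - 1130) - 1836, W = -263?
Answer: -48729/70214 ≈ -0.69401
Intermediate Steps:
Q = -1394 (Q = 442 - 1836 = -1394)
q = 30668 (q = -22*(-1394) = 30668)
(66790 + q)/(((-37834 - 29117) - 144920) + (W - 222*(-323))) = (66790 + 30668)/(((-37834 - 29117) - 144920) + (-263 - 222*(-323))) = 97458/((-66951 - 144920) + (-263 + 71706)) = 97458/(-211871 + 71443) = 97458/(-140428) = 97458*(-1/140428) = -48729/70214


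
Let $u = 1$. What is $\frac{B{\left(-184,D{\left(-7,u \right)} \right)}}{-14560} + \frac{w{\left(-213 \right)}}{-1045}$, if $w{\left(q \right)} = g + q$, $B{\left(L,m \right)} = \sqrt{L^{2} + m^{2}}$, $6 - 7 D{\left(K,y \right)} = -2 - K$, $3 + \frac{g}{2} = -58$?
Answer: $\frac{67}{209} - \frac{\sqrt{1658945}}{101920} \approx 0.30794$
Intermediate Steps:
$g = -122$ ($g = -6 + 2 \left(-58\right) = -6 - 116 = -122$)
$D{\left(K,y \right)} = \frac{8}{7} + \frac{K}{7}$ ($D{\left(K,y \right)} = \frac{6}{7} - \frac{-2 - K}{7} = \frac{6}{7} + \left(\frac{2}{7} + \frac{K}{7}\right) = \frac{8}{7} + \frac{K}{7}$)
$w{\left(q \right)} = -122 + q$
$\frac{B{\left(-184,D{\left(-7,u \right)} \right)}}{-14560} + \frac{w{\left(-213 \right)}}{-1045} = \frac{\sqrt{\left(-184\right)^{2} + \left(\frac{8}{7} + \frac{1}{7} \left(-7\right)\right)^{2}}}{-14560} + \frac{-122 - 213}{-1045} = \sqrt{33856 + \left(\frac{8}{7} - 1\right)^{2}} \left(- \frac{1}{14560}\right) - - \frac{67}{209} = \sqrt{33856 + \left(\frac{1}{7}\right)^{2}} \left(- \frac{1}{14560}\right) + \frac{67}{209} = \sqrt{33856 + \frac{1}{49}} \left(- \frac{1}{14560}\right) + \frac{67}{209} = \sqrt{\frac{1658945}{49}} \left(- \frac{1}{14560}\right) + \frac{67}{209} = \frac{\sqrt{1658945}}{7} \left(- \frac{1}{14560}\right) + \frac{67}{209} = - \frac{\sqrt{1658945}}{101920} + \frac{67}{209} = \frac{67}{209} - \frac{\sqrt{1658945}}{101920}$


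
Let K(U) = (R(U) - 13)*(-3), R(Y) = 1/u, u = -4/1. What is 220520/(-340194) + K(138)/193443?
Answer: -28429685099/43872098628 ≈ -0.64801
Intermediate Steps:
u = -4 (u = -4*1 = -4)
R(Y) = -1/4 (R(Y) = 1/(-4) = -1/4)
K(U) = 159/4 (K(U) = (-1/4 - 13)*(-3) = -53/4*(-3) = 159/4)
220520/(-340194) + K(138)/193443 = 220520/(-340194) + (159/4)/193443 = 220520*(-1/340194) + (159/4)*(1/193443) = -110260/170097 + 53/257924 = -28429685099/43872098628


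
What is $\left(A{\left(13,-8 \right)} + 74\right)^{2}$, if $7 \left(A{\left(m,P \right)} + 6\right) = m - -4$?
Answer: $\frac{243049}{49} \approx 4960.2$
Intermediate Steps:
$A{\left(m,P \right)} = - \frac{38}{7} + \frac{m}{7}$ ($A{\left(m,P \right)} = -6 + \frac{m - -4}{7} = -6 + \frac{m + 4}{7} = -6 + \frac{4 + m}{7} = -6 + \left(\frac{4}{7} + \frac{m}{7}\right) = - \frac{38}{7} + \frac{m}{7}$)
$\left(A{\left(13,-8 \right)} + 74\right)^{2} = \left(\left(- \frac{38}{7} + \frac{1}{7} \cdot 13\right) + 74\right)^{2} = \left(\left(- \frac{38}{7} + \frac{13}{7}\right) + 74\right)^{2} = \left(- \frac{25}{7} + 74\right)^{2} = \left(\frac{493}{7}\right)^{2} = \frac{243049}{49}$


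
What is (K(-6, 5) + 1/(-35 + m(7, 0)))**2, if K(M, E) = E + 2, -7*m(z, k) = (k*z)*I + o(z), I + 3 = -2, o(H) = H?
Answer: 63001/1296 ≈ 48.612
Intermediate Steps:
I = -5 (I = -3 - 2 = -5)
m(z, k) = -z/7 + 5*k*z/7 (m(z, k) = -((k*z)*(-5) + z)/7 = -(-5*k*z + z)/7 = -(z - 5*k*z)/7 = -z/7 + 5*k*z/7)
K(M, E) = 2 + E
(K(-6, 5) + 1/(-35 + m(7, 0)))**2 = ((2 + 5) + 1/(-35 + (1/7)*7*(-1 + 5*0)))**2 = (7 + 1/(-35 + (1/7)*7*(-1 + 0)))**2 = (7 + 1/(-35 + (1/7)*7*(-1)))**2 = (7 + 1/(-35 - 1))**2 = (7 + 1/(-36))**2 = (7 - 1/36)**2 = (251/36)**2 = 63001/1296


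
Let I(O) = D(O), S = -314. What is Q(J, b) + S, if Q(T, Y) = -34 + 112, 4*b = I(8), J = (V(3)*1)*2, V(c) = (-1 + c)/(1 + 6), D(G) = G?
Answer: -236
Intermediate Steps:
I(O) = O
V(c) = -⅐ + c/7 (V(c) = (-1 + c)/7 = (-1 + c)*(⅐) = -⅐ + c/7)
J = 4/7 (J = ((-⅐ + (⅐)*3)*1)*2 = ((-⅐ + 3/7)*1)*2 = ((2/7)*1)*2 = (2/7)*2 = 4/7 ≈ 0.57143)
b = 2 (b = (¼)*8 = 2)
Q(T, Y) = 78
Q(J, b) + S = 78 - 314 = -236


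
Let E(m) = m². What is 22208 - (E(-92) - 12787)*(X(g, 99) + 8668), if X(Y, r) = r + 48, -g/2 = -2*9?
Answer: 38129453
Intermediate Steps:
g = 36 (g = -(-4)*9 = -2*(-18) = 36)
X(Y, r) = 48 + r
22208 - (E(-92) - 12787)*(X(g, 99) + 8668) = 22208 - ((-92)² - 12787)*((48 + 99) + 8668) = 22208 - (8464 - 12787)*(147 + 8668) = 22208 - (-4323)*8815 = 22208 - 1*(-38107245) = 22208 + 38107245 = 38129453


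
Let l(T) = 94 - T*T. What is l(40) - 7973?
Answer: -9479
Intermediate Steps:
l(T) = 94 - T²
l(40) - 7973 = (94 - 1*40²) - 7973 = (94 - 1*1600) - 7973 = (94 - 1600) - 7973 = -1506 - 7973 = -9479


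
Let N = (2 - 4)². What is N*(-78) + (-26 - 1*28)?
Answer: -366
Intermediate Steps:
N = 4 (N = (-2)² = 4)
N*(-78) + (-26 - 1*28) = 4*(-78) + (-26 - 1*28) = -312 + (-26 - 28) = -312 - 54 = -366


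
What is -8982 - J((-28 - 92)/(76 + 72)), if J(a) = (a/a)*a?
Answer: -332304/37 ≈ -8981.2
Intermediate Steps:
J(a) = a (J(a) = 1*a = a)
-8982 - J((-28 - 92)/(76 + 72)) = -8982 - (-28 - 92)/(76 + 72) = -8982 - (-120)/148 = -8982 - 1*(-30/37) = -8982 + 30/37 = -332304/37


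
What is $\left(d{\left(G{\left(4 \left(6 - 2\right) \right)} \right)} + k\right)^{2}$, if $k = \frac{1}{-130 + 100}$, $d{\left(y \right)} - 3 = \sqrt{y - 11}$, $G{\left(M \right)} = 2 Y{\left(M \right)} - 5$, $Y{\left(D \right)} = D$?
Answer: $\frac{43681}{900} \approx 48.534$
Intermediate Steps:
$G{\left(M \right)} = -5 + 2 M$ ($G{\left(M \right)} = 2 M - 5 = -5 + 2 M$)
$d{\left(y \right)} = 3 + \sqrt{-11 + y}$ ($d{\left(y \right)} = 3 + \sqrt{y - 11} = 3 + \sqrt{-11 + y}$)
$k = - \frac{1}{30}$ ($k = \frac{1}{-30} = - \frac{1}{30} \approx -0.033333$)
$\left(d{\left(G{\left(4 \left(6 - 2\right) \right)} \right)} + k\right)^{2} = \left(\left(3 + \sqrt{-11 - \left(5 - 2 \cdot 4 \left(6 - 2\right)\right)}\right) - \frac{1}{30}\right)^{2} = \left(\left(3 + \sqrt{-11 - \left(5 - 2 \cdot 4 \cdot 4\right)}\right) - \frac{1}{30}\right)^{2} = \left(\left(3 + \sqrt{-11 + \left(-5 + 2 \cdot 16\right)}\right) - \frac{1}{30}\right)^{2} = \left(\left(3 + \sqrt{-11 + \left(-5 + 32\right)}\right) - \frac{1}{30}\right)^{2} = \left(\left(3 + \sqrt{-11 + 27}\right) - \frac{1}{30}\right)^{2} = \left(\left(3 + \sqrt{16}\right) - \frac{1}{30}\right)^{2} = \left(\left(3 + 4\right) - \frac{1}{30}\right)^{2} = \left(7 - \frac{1}{30}\right)^{2} = \left(\frac{209}{30}\right)^{2} = \frac{43681}{900}$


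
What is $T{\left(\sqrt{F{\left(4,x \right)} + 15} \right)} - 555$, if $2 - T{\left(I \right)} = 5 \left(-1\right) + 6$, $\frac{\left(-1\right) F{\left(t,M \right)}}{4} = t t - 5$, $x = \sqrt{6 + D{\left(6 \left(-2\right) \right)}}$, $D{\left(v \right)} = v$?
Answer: $-554$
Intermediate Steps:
$x = i \sqrt{6}$ ($x = \sqrt{6 + 6 \left(-2\right)} = \sqrt{6 - 12} = \sqrt{-6} = i \sqrt{6} \approx 2.4495 i$)
$F{\left(t,M \right)} = 20 - 4 t^{2}$ ($F{\left(t,M \right)} = - 4 \left(t t - 5\right) = - 4 \left(t^{2} - 5\right) = - 4 \left(-5 + t^{2}\right) = 20 - 4 t^{2}$)
$T{\left(I \right)} = 1$ ($T{\left(I \right)} = 2 - \left(5 \left(-1\right) + 6\right) = 2 - \left(-5 + 6\right) = 2 - 1 = 1$)
$T{\left(\sqrt{F{\left(4,x \right)} + 15} \right)} - 555 = 1 - 555 = -554$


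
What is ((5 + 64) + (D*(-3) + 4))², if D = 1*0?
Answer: 5329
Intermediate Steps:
D = 0
((5 + 64) + (D*(-3) + 4))² = ((5 + 64) + (0*(-3) + 4))² = (69 + (0 + 4))² = (69 + 4)² = 73² = 5329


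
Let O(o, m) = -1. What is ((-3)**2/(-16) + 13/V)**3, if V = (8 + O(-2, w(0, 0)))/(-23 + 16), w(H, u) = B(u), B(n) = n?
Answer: -10218313/4096 ≈ -2494.7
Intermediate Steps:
w(H, u) = u
V = -1 (V = (8 - 1)/(-23 + 16) = 7/(-7) = 7*(-1/7) = -1)
((-3)**2/(-16) + 13/V)**3 = ((-3)**2/(-16) + 13/(-1))**3 = (9*(-1/16) + 13*(-1))**3 = (-9/16 - 13)**3 = (-217/16)**3 = -10218313/4096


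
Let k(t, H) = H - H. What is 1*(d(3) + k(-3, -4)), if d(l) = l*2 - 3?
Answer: 3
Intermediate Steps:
d(l) = -3 + 2*l (d(l) = 2*l - 3 = -3 + 2*l)
k(t, H) = 0
1*(d(3) + k(-3, -4)) = 1*((-3 + 2*3) + 0) = 1*((-3 + 6) + 0) = 1*(3 + 0) = 1*3 = 3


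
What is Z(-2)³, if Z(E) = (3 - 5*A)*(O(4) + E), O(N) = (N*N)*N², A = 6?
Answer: -322546580712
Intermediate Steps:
O(N) = N⁴ (O(N) = N²*N² = N⁴)
Z(E) = -6912 - 27*E (Z(E) = (3 - 5*6)*(4⁴ + E) = (3 - 30)*(256 + E) = -27*(256 + E) = -6912 - 27*E)
Z(-2)³ = (-6912 - 27*(-2))³ = (-6912 + 54)³ = (-6858)³ = -322546580712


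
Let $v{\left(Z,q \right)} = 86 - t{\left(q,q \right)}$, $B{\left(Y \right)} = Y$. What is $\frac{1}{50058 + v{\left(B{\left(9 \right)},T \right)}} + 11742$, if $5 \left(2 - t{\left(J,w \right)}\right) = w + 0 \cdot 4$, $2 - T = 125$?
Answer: $\frac{2942392559}{250587} \approx 11742.0$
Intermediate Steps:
$T = -123$ ($T = 2 - 125 = -123$)
$t{\left(J,w \right)} = 2 - \frac{w}{5}$ ($t{\left(J,w \right)} = 2 - \frac{w + 0 \cdot 4}{5} = 2 - \frac{w + 0}{5} = 2 - \frac{w}{5}$)
$v{\left(Z,q \right)} = 84 + \frac{q}{5}$ ($v{\left(Z,q \right)} = 86 - \left(2 - \frac{q}{5}\right) = 86 + \left(-2 + \frac{q}{5}\right) = 84 + \frac{q}{5}$)
$\frac{1}{50058 + v{\left(B{\left(9 \right)},T \right)}} + 11742 = \frac{1}{50058 + \left(84 + \frac{1}{5} \left(-123\right)\right)} + 11742 = \frac{1}{50058 + \left(84 - \frac{123}{5}\right)} + 11742 = \frac{1}{50058 + \frac{297}{5}} + 11742 = \frac{1}{\frac{250587}{5}} + 11742 = \frac{5}{250587} + 11742 = \frac{2942392559}{250587}$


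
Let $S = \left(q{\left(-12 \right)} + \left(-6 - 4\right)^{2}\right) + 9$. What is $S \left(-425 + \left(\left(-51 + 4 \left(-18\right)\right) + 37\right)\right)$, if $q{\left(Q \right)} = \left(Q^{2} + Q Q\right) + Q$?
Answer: $-196735$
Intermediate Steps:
$q{\left(Q \right)} = Q + 2 Q^{2}$ ($q{\left(Q \right)} = \left(Q^{2} + Q^{2}\right) + Q = 2 Q^{2} + Q = Q + 2 Q^{2}$)
$S = 385$ ($S = \left(- 12 \left(1 + 2 \left(-12\right)\right) + \left(-6 - 4\right)^{2}\right) + 9 = \left(- 12 \left(1 - 24\right) + \left(-10\right)^{2}\right) + 9 = \left(\left(-12\right) \left(-23\right) + 100\right) + 9 = \left(276 + 100\right) + 9 = 376 + 9 = 385$)
$S \left(-425 + \left(\left(-51 + 4 \left(-18\right)\right) + 37\right)\right) = 385 \left(-425 + \left(\left(-51 + 4 \left(-18\right)\right) + 37\right)\right) = 385 \left(-425 + \left(\left(-51 - 72\right) + 37\right)\right) = 385 \left(-425 + \left(-123 + 37\right)\right) = 385 \left(-425 - 86\right) = 385 \left(-511\right) = -196735$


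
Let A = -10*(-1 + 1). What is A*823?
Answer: 0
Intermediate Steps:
A = 0 (A = -10*0 = 0)
A*823 = 0*823 = 0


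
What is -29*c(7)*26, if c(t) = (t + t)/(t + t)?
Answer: -754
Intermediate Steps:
c(t) = 1 (c(t) = (2*t)/((2*t)) = (2*t)*(1/(2*t)) = 1)
-29*c(7)*26 = -29*1*26 = -29*26 = -754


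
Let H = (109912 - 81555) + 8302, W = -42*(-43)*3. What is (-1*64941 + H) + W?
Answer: -22864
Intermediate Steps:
W = 5418 (W = 1806*3 = 5418)
H = 36659 (H = 28357 + 8302 = 36659)
(-1*64941 + H) + W = (-1*64941 + 36659) + 5418 = (-64941 + 36659) + 5418 = -28282 + 5418 = -22864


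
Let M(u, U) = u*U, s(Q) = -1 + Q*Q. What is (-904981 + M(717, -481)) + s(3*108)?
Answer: -1144883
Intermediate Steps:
s(Q) = -1 + Q²
M(u, U) = U*u
(-904981 + M(717, -481)) + s(3*108) = (-904981 - 481*717) + (-1 + (3*108)²) = (-904981 - 344877) + (-1 + 324²) = -1249858 + (-1 + 104976) = -1249858 + 104975 = -1144883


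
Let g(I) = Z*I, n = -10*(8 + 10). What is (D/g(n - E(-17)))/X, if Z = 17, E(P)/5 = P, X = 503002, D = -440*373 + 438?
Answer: 81841/406174115 ≈ 0.00020149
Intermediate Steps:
D = -163682 (D = -164120 + 438 = -163682)
E(P) = 5*P
n = -180 (n = -10*18 = -180)
g(I) = 17*I
(D/g(n - E(-17)))/X = -163682*1/(17*(-180 - 5*(-17)))/503002 = -163682*1/(17*(-180 - 1*(-85)))*(1/503002) = -163682*1/(17*(-180 + 85))*(1/503002) = -163682/(17*(-95))*(1/503002) = -163682/(-1615)*(1/503002) = -163682*(-1/1615)*(1/503002) = (163682/1615)*(1/503002) = 81841/406174115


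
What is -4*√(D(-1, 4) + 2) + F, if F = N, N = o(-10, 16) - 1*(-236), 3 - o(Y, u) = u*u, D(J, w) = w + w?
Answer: -17 - 4*√10 ≈ -29.649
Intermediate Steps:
D(J, w) = 2*w
o(Y, u) = 3 - u² (o(Y, u) = 3 - u*u = 3 - u²)
N = -17 (N = (3 - 1*16²) - 1*(-236) = (3 - 1*256) + 236 = (3 - 256) + 236 = -253 + 236 = -17)
F = -17
-4*√(D(-1, 4) + 2) + F = -4*√(2*4 + 2) - 17 = -4*√(8 + 2) - 17 = -4*√10 - 17 = -17 - 4*√10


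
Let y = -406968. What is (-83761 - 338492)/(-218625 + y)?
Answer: 140751/208531 ≈ 0.67496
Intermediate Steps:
(-83761 - 338492)/(-218625 + y) = (-83761 - 338492)/(-218625 - 406968) = -422253/(-625593) = -422253*(-1/625593) = 140751/208531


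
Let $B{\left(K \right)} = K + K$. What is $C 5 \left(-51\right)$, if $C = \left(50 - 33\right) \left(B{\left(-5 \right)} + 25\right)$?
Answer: $-65025$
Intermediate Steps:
$B{\left(K \right)} = 2 K$
$C = 255$ ($C = \left(50 - 33\right) \left(2 \left(-5\right) + 25\right) = 17 \left(-10 + 25\right) = 17 \cdot 15 = 255$)
$C 5 \left(-51\right) = 255 \cdot 5 \left(-51\right) = 1275 \left(-51\right) = -65025$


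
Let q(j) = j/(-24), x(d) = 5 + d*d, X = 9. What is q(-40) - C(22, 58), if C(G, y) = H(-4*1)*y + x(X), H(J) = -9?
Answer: 1313/3 ≈ 437.67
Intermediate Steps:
x(d) = 5 + d**2
C(G, y) = 86 - 9*y (C(G, y) = -9*y + (5 + 9**2) = -9*y + (5 + 81) = -9*y + 86 = 86 - 9*y)
q(j) = -j/24 (q(j) = j*(-1/24) = -j/24)
q(-40) - C(22, 58) = -1/24*(-40) - (86 - 9*58) = 5/3 - (86 - 522) = 5/3 - 1*(-436) = 5/3 + 436 = 1313/3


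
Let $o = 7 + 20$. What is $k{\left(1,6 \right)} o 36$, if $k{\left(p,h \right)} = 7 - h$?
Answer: $972$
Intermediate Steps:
$o = 27$
$k{\left(1,6 \right)} o 36 = \left(7 - 6\right) 27 \cdot 36 = 1 \cdot 27 \cdot 36 = 27 \cdot 36 = 972$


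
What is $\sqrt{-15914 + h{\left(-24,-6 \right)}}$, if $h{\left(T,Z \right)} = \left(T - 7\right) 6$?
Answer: $10 i \sqrt{161} \approx 126.89 i$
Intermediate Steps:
$h{\left(T,Z \right)} = -42 + 6 T$ ($h{\left(T,Z \right)} = \left(-7 + T\right) 6 = -42 + 6 T$)
$\sqrt{-15914 + h{\left(-24,-6 \right)}} = \sqrt{-15914 + \left(-42 + 6 \left(-24\right)\right)} = \sqrt{-15914 - 186} = \sqrt{-16100} = 10 i \sqrt{161}$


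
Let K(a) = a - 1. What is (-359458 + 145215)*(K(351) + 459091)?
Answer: -98432018163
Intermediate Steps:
K(a) = -1 + a
(-359458 + 145215)*(K(351) + 459091) = (-359458 + 145215)*((-1 + 351) + 459091) = -214243*(350 + 459091) = -214243*459441 = -98432018163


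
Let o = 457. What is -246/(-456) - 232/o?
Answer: 1105/34732 ≈ 0.031815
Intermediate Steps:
-246/(-456) - 232/o = -246/(-456) - 232/457 = -246*(-1/456) - 232*1/457 = 41/76 - 232/457 = 1105/34732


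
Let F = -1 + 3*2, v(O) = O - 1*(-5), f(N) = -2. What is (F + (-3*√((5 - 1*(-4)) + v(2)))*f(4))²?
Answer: 841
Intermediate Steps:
v(O) = 5 + O (v(O) = O + 5 = 5 + O)
F = 5 (F = -1 + 6 = 5)
(F + (-3*√((5 - 1*(-4)) + v(2)))*f(4))² = (5 - 3*√((5 - 1*(-4)) + (5 + 2))*(-2))² = (5 - 3*√((5 + 4) + 7)*(-2))² = (5 - 3*√(9 + 7)*(-2))² = (5 - 3*√16*(-2))² = (5 - 3*4*(-2))² = (5 - 12*(-2))² = (5 + 24)² = 29² = 841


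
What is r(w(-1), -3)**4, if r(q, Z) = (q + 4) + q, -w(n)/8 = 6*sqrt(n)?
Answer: 84050176 + 14131200*I ≈ 8.405e+7 + 1.4131e+7*I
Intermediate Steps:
w(n) = -48*sqrt(n)
r(q, Z) = 4 + 2*q (r(q, Z) = (4 + q) + q = 4 + 2*q)
r(w(-1), -3)**4 = (4 + 2*(-48*I))**4 = (4 - 96*I)**4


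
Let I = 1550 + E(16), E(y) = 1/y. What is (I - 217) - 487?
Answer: 13537/16 ≈ 846.06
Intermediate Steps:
I = 24801/16 (I = 1550 + 1/16 = 24801/16 ≈ 1550.1)
(I - 217) - 487 = (24801/16 - 217) - 487 = 21329/16 - 487 = 13537/16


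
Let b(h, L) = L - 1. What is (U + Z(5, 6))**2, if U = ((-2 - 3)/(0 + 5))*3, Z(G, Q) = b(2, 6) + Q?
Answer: 64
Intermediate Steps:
b(h, L) = -1 + L
Z(G, Q) = 5 + Q (Z(G, Q) = (-1 + 6) + Q = 5 + Q)
U = -3 (U = -5/5*3 = -5*1/5*3 = -1*3 = -3)
(U + Z(5, 6))**2 = (-3 + (5 + 6))**2 = (-3 + 11)**2 = 8**2 = 64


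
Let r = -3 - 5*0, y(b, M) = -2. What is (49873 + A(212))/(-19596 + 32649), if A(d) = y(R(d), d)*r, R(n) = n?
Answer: 49879/13053 ≈ 3.8213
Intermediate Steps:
r = -3 (r = -3 + 0 = -3)
A(d) = 6 (A(d) = -2*(-3) = 6)
(49873 + A(212))/(-19596 + 32649) = (49873 + 6)/(-19596 + 32649) = 49879/13053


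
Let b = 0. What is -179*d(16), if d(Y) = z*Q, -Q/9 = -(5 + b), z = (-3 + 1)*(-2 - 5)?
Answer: -112770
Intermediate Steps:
z = 14 (z = -2*(-7) = 14)
Q = 45 (Q = -(-9)*(5 + 0) = -(-9)*5 = -9*(-5) = 45)
d(Y) = 630 (d(Y) = 14*45 = 630)
-179*d(16) = -179*630 = -112770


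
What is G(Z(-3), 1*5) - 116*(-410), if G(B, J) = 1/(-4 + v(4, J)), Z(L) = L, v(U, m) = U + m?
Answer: 237801/5 ≈ 47560.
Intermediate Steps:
G(B, J) = 1/J (G(B, J) = 1/(-4 + (4 + J)) = 1/J)
G(Z(-3), 1*5) - 116*(-410) = 1/(1*5) - 116*(-410) = 1/5 + 47560 = ⅕ + 47560 = 237801/5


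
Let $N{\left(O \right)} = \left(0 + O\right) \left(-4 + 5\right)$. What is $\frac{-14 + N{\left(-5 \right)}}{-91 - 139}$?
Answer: $\frac{19}{230} \approx 0.082609$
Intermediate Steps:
$N{\left(O \right)} = O$ ($N{\left(O \right)} = O 1 = O$)
$\frac{-14 + N{\left(-5 \right)}}{-91 - 139} = \frac{-14 - 5}{-91 - 139} = - \frac{19}{-230} = \left(-19\right) \left(- \frac{1}{230}\right) = \frac{19}{230}$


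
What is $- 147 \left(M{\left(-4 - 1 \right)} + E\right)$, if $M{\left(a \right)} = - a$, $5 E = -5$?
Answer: $-588$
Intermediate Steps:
$E = -1$ ($E = \frac{1}{5} \left(-5\right) = -1$)
$- 147 \left(M{\left(-4 - 1 \right)} + E\right) = - 147 \left(- (-4 - 1) - 1\right) = - 147 \left(\left(-1\right) \left(-5\right) - 1\right) = - 147 \left(5 - 1\right) = \left(-147\right) 4 = -588$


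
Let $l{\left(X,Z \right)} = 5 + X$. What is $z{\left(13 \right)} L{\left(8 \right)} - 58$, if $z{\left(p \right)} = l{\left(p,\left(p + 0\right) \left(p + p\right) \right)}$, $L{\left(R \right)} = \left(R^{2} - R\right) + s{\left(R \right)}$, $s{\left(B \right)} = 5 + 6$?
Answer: $1148$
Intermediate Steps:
$s{\left(B \right)} = 11$
$L{\left(R \right)} = 11 + R^{2} - R$ ($L{\left(R \right)} = \left(R^{2} - R\right) + 11 = 11 + R^{2} - R$)
$z{\left(p \right)} = 5 + p$
$z{\left(13 \right)} L{\left(8 \right)} - 58 = \left(5 + 13\right) \left(11 + 8^{2} - 8\right) - 58 = 18 \left(11 + 64 - 8\right) - 58 = 18 \cdot 67 - 58 = 1206 - 58 = 1148$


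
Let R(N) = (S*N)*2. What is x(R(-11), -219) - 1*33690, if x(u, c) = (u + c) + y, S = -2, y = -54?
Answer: -33919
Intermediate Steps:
R(N) = -4*N (R(N) = -2*N*2 = -4*N)
x(u, c) = -54 + c + u (x(u, c) = (u + c) - 54 = (c + u) - 54 = -54 + c + u)
x(R(-11), -219) - 1*33690 = (-54 - 219 - 4*(-11)) - 1*33690 = (-54 - 219 + 44) - 33690 = -229 - 33690 = -33919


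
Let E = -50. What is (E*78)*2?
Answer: -7800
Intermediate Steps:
(E*78)*2 = -50*78*2 = -3900*2 = -7800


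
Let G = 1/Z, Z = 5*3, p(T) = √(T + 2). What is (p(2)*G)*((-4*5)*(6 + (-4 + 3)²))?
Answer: -56/3 ≈ -18.667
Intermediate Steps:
p(T) = √(2 + T)
Z = 15
G = 1/15 ≈ 0.066667
(p(2)*G)*((-4*5)*(6 + (-4 + 3)²)) = (√(2 + 2)*(1/15))*((-4*5)*(6 + (-4 + 3)²)) = (√4*(1/15))*(-20*(6 + (-1)²)) = (2*(1/15))*(-20*(6 + 1)) = 2*(-20*7)/15 = (2/15)*(-140) = -56/3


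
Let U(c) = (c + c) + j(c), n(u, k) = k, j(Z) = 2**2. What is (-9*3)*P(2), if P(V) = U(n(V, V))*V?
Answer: -432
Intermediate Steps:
j(Z) = 4
U(c) = 4 + 2*c (U(c) = (c + c) + 4 = 2*c + 4 = 4 + 2*c)
P(V) = V*(4 + 2*V) (P(V) = (4 + 2*V)*V = V*(4 + 2*V))
(-9*3)*P(2) = (-9*3)*(2*2*(2 + 2)) = -54*2*4 = -27*16 = -432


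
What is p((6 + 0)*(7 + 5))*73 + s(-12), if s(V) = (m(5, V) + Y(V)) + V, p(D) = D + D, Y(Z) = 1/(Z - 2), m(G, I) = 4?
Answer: 147055/14 ≈ 10504.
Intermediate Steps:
Y(Z) = 1/(-2 + Z)
p(D) = 2*D
s(V) = 4 + V + 1/(-2 + V) (s(V) = (4 + 1/(-2 + V)) + V = 4 + V + 1/(-2 + V))
p((6 + 0)*(7 + 5))*73 + s(-12) = (2*((6 + 0)*(7 + 5)))*73 + (1 + (-2 - 12)*(4 - 12))/(-2 - 12) = (2*(6*12))*73 + (1 - 14*(-8))/(-14) = (2*72)*73 - (1 + 112)/14 = 144*73 - 1/14*113 = 10512 - 113/14 = 147055/14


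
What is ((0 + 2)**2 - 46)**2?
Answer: 1764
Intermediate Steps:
((0 + 2)**2 - 46)**2 = (2**2 - 46)**2 = (4 - 46)**2 = (-42)**2 = 1764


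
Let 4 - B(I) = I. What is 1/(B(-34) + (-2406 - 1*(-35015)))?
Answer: 1/32647 ≈ 3.0631e-5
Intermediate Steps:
B(I) = 4 - I
1/(B(-34) + (-2406 - 1*(-35015))) = 1/((4 - 1*(-34)) + (-2406 - 1*(-35015))) = 1/((4 + 34) + (-2406 + 35015)) = 1/(38 + 32609) = 1/32647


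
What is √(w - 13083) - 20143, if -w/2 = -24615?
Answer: -20143 + √36147 ≈ -19953.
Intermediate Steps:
w = 49230 (w = -2*(-24615) = 49230)
√(w - 13083) - 20143 = √(49230 - 13083) - 20143 = √36147 - 20143 = -20143 + √36147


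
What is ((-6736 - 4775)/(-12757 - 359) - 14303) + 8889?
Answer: -23666171/4372 ≈ -5413.1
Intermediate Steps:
((-6736 - 4775)/(-12757 - 359) - 14303) + 8889 = (-11511/(-13116) - 14303) + 8889 = (-11511*(-1/13116) - 14303) + 8889 = (3837/4372 - 14303) + 8889 = -62528879/4372 + 8889 = -23666171/4372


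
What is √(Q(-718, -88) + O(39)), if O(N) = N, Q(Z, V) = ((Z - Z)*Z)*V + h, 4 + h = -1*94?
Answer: I*√59 ≈ 7.6811*I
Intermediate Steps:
h = -98 (h = -4 - 1*94 = -4 - 94 = -98)
Q(Z, V) = -98 (Q(Z, V) = ((Z - Z)*Z)*V - 98 = (0*Z)*V - 98 = 0*V - 98 = 0 - 98 = -98)
√(Q(-718, -88) + O(39)) = √(-98 + 39) = √(-59) = I*√59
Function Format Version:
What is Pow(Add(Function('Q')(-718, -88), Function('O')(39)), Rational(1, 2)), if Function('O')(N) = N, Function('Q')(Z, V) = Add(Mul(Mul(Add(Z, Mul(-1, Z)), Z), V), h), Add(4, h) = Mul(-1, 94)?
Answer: Mul(I, Pow(59, Rational(1, 2))) ≈ Mul(7.6811, I)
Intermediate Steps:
h = -98 (h = Add(-4, Mul(-1, 94)) = Add(-4, -94) = -98)
Function('Q')(Z, V) = -98 (Function('Q')(Z, V) = Add(Mul(Mul(Add(Z, Mul(-1, Z)), Z), V), -98) = Add(Mul(Mul(0, Z), V), -98) = Add(Mul(0, V), -98) = Add(0, -98) = -98)
Pow(Add(Function('Q')(-718, -88), Function('O')(39)), Rational(1, 2)) = Pow(Add(-98, 39), Rational(1, 2)) = Pow(-59, Rational(1, 2)) = Mul(I, Pow(59, Rational(1, 2)))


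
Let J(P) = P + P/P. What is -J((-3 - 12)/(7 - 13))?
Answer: -7/2 ≈ -3.5000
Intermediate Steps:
J(P) = 1 + P (J(P) = P + 1 = 1 + P)
-J((-3 - 12)/(7 - 13)) = -(1 + (-3 - 12)/(7 - 13)) = -(1 - 15/(-6)) = -(1 - 15*(-⅙)) = -(1 + 5/2) = -1*7/2 = -7/2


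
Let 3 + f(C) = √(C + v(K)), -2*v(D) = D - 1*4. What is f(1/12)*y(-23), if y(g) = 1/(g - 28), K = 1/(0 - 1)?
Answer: 1/17 - √93/306 ≈ 0.027308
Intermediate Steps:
K = -1 (K = 1/(-1) = -1)
y(g) = 1/(-28 + g)
v(D) = 2 - D/2 (v(D) = -(D - 1*4)/2 = -(D - 4)/2 = -(-4 + D)/2 = 2 - D/2)
f(C) = -3 + √(5/2 + C) (f(C) = -3 + √(C + (2 - ½*(-1))) = -3 + √(C + (2 + ½)) = -3 + √(C + 5/2) = -3 + √(5/2 + C))
f(1/12)*y(-23) = (-3 + √(10 + 4/12)/2)/(-28 - 23) = (-3 + √(10 + 4*(1/12))/2)/(-51) = (-3 + √(10 + ⅓)/2)*(-1/51) = (-3 + √(31/3)/2)*(-1/51) = (-3 + (√93/3)/2)*(-1/51) = (-3 + √93/6)*(-1/51) = 1/17 - √93/306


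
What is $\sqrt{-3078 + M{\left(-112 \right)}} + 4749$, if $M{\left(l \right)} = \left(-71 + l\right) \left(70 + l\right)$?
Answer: $4749 + 48 \sqrt{2} \approx 4816.9$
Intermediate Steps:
$\sqrt{-3078 + M{\left(-112 \right)}} + 4749 = \sqrt{-3078 - \left(4858 - 12544\right)} + 4749 = \sqrt{-3078 + \left(-4970 + 12544 + 112\right)} + 4749 = \sqrt{-3078 + 7686} + 4749 = \sqrt{4608} + 4749 = 48 \sqrt{2} + 4749 = 4749 + 48 \sqrt{2}$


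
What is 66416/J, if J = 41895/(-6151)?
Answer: -58360688/5985 ≈ -9751.2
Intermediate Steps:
J = -41895/6151 (J = 41895*(-1/6151) = -41895/6151 ≈ -6.8111)
66416/J = 66416/(-41895/6151) = 66416*(-6151/41895) = -58360688/5985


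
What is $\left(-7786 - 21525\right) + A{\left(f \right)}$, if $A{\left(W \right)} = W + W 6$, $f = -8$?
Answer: $-29367$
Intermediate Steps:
$A{\left(W \right)} = 7 W$ ($A{\left(W \right)} = W + 6 W = 7 W$)
$\left(-7786 - 21525\right) + A{\left(f \right)} = \left(-7786 - 21525\right) + 7 \left(-8\right) = -29311 - 56 = -29367$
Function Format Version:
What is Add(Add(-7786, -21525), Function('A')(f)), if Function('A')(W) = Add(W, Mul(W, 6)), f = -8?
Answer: -29367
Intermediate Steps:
Function('A')(W) = Mul(7, W) (Function('A')(W) = Add(W, Mul(6, W)) = Mul(7, W))
Add(Add(-7786, -21525), Function('A')(f)) = Add(Add(-7786, -21525), Mul(7, -8)) = Add(-29311, -56) = -29367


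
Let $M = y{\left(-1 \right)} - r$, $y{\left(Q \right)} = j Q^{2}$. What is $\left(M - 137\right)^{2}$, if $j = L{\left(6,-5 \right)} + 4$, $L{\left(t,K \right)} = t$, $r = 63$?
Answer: $36100$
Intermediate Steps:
$j = 10$ ($j = 6 + 4 = 10$)
$y{\left(Q \right)} = 10 Q^{2}$
$M = -53$ ($M = 10 \left(-1\right)^{2} - 63 = 10 \cdot 1 - 63 = 10 - 63 = -53$)
$\left(M - 137\right)^{2} = \left(-53 - 137\right)^{2} = \left(-190\right)^{2} = 36100$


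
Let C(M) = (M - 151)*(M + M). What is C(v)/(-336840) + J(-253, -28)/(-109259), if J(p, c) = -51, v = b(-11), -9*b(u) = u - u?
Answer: 3/6427 ≈ 0.00046678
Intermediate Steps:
b(u) = 0 (b(u) = -(u - u)/9 = -1/9*0 = 0)
v = 0
C(M) = 2*M*(-151 + M) (C(M) = (-151 + M)*(2*M) = 2*M*(-151 + M))
C(v)/(-336840) + J(-253, -28)/(-109259) = (2*0*(-151 + 0))/(-336840) - 51/(-109259) = (2*0*(-151))*(-1/336840) - 51*(-1/109259) = 0*(-1/336840) + 3/6427 = 0 + 3/6427 = 3/6427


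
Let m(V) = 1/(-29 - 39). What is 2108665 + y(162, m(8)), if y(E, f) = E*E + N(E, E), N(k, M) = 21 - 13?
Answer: 2134917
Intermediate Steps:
m(V) = -1/68 (m(V) = 1/(-68) = -1/68)
N(k, M) = 8
y(E, f) = 8 + E**2 (y(E, f) = E*E + 8 = E**2 + 8 = 8 + E**2)
2108665 + y(162, m(8)) = 2108665 + (8 + 162**2) = 2108665 + (8 + 26244) = 2108665 + 26252 = 2134917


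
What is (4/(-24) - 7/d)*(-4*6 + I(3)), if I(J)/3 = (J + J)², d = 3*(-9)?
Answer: 70/9 ≈ 7.7778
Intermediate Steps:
d = -27
I(J) = 12*J² (I(J) = 3*(J + J)² = 3*(2*J)² = 3*(4*J²) = 12*J²)
(4/(-24) - 7/d)*(-4*6 + I(3)) = (4/(-24) - 7/(-27))*(-4*6 + 12*3²) = (4*(-1/24) - 7*(-1/27))*(-24 + 12*9) = (-⅙ + 7/27)*(-24 + 108) = (5/54)*84 = 70/9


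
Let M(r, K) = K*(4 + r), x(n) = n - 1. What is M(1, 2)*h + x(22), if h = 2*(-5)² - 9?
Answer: 431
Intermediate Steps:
x(n) = -1 + n
h = 41 (h = 2*25 - 9 = 50 - 9 = 41)
M(1, 2)*h + x(22) = (2*(4 + 1))*41 + (-1 + 22) = (2*5)*41 + 21 = 10*41 + 21 = 410 + 21 = 431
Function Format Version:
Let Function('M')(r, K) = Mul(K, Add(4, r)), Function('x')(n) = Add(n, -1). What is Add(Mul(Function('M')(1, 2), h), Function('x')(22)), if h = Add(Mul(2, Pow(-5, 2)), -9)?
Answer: 431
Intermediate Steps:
Function('x')(n) = Add(-1, n)
h = 41 (h = Add(Mul(2, 25), -9) = Add(50, -9) = 41)
Add(Mul(Function('M')(1, 2), h), Function('x')(22)) = Add(Mul(Mul(2, Add(4, 1)), 41), Add(-1, 22)) = Add(Mul(Mul(2, 5), 41), 21) = Add(Mul(10, 41), 21) = Add(410, 21) = 431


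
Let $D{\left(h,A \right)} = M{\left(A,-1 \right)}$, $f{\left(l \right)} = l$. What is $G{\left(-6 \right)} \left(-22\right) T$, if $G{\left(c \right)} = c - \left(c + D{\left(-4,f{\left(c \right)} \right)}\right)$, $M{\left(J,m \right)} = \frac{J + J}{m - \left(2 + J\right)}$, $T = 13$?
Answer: $-1144$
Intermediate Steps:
$M{\left(J,m \right)} = \frac{2 J}{-2 + m - J}$
$D{\left(h,A \right)} = \frac{2 A}{-3 - A}$ ($D{\left(h,A \right)} = \frac{2 A}{-2 - 1 - A} = \frac{2 A}{-3 - A}$)
$G{\left(c \right)} = \frac{2 c}{3 + c}$ ($G{\left(c \right)} = c - \left(c - \frac{2 c}{3 + c}\right) = \frac{2 c}{3 + c}$)
$G{\left(-6 \right)} \left(-22\right) T = 2 \left(-6\right) \frac{1}{3 - 6} \left(-22\right) 13 = 2 \left(-6\right) \frac{1}{-3} \left(-22\right) 13 = 2 \left(-6\right) \left(- \frac{1}{3}\right) \left(-22\right) 13 = 4 \left(-22\right) 13 = \left(-88\right) 13 = -1144$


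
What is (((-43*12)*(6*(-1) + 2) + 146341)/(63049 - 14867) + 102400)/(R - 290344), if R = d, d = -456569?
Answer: -1644661735/11995920722 ≈ -0.13710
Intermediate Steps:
R = -456569
(((-43*12)*(6*(-1) + 2) + 146341)/(63049 - 14867) + 102400)/(R - 290344) = (((-43*12)*(6*(-1) + 2) + 146341)/(63049 - 14867) + 102400)/(-456569 - 290344) = ((-516*(-6 + 2) + 146341)/48182 + 102400)/(-746913) = ((-516*(-4) + 146341)*(1/48182) + 102400)*(-1/746913) = ((2064 + 146341)*(1/48182) + 102400)*(-1/746913) = (148405*(1/48182) + 102400)*(-1/746913) = (148405/48182 + 102400)*(-1/746913) = (4933985205/48182)*(-1/746913) = -1644661735/11995920722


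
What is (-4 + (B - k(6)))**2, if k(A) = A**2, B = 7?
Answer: 1089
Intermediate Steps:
(-4 + (B - k(6)))**2 = (-4 + (7 - 1*6**2))**2 = (-4 + (7 - 1*36))**2 = (-4 + (7 - 36))**2 = (-4 - 29)**2 = (-33)**2 = 1089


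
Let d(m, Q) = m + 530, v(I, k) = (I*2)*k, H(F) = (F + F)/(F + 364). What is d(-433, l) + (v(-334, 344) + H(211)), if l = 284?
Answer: -132074203/575 ≈ -2.2969e+5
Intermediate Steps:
H(F) = 2*F/(364 + F) (H(F) = (2*F)/(364 + F) = 2*F/(364 + F))
v(I, k) = 2*I*k (v(I, k) = (2*I)*k = 2*I*k)
d(m, Q) = 530 + m
d(-433, l) + (v(-334, 344) + H(211)) = (530 - 433) + (2*(-334)*344 + 2*211/(364 + 211)) = 97 + (-229792 + 2*211/575) = 97 + (-229792 + 2*211*(1/575)) = 97 + (-229792 + 422/575) = 97 - 132129978/575 = -132074203/575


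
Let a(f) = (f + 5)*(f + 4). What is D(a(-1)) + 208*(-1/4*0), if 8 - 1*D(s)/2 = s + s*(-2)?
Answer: 40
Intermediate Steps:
a(f) = (4 + f)*(5 + f) (a(f) = (5 + f)*(4 + f) = (4 + f)*(5 + f))
D(s) = 16 + 2*s (D(s) = 16 - 2*(s + s*(-2)) = 16 - 2*(s - 2*s) = 16 - (-2)*s = 16 + 2*s)
D(a(-1)) + 208*(-1/4*0) = (16 + 2*(20 + (-1)² + 9*(-1))) + 208*(-1/4*0) = (16 + 2*(20 + 1 - 9)) + 208*(-1*¼*0) = (16 + 2*12) + 208*(-¼*0) = (16 + 24) + 208*0 = 40 + 0 = 40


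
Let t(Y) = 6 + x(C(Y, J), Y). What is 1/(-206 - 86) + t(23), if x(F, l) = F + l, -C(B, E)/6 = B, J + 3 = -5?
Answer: -31829/292 ≈ -109.00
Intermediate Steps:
J = -8 (J = -3 - 5 = -8)
C(B, E) = -6*B
t(Y) = 6 - 5*Y (t(Y) = 6 + (-6*Y + Y) = 6 - 5*Y)
1/(-206 - 86) + t(23) = 1/(-206 - 86) + (6 - 5*23) = 1/(-292) + (6 - 115) = -1/292 - 109 = -31829/292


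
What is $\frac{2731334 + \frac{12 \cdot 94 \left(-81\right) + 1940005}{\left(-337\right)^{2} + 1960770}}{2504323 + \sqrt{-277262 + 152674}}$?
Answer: $\frac{14188779100884208749}{13009494611852436863} - \frac{11331428973726 i \sqrt{31147}}{13009494611852436863} \approx 1.0906 - 0.00015372 i$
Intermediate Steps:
$\frac{2731334 + \frac{12 \cdot 94 \left(-81\right) + 1940005}{\left(-337\right)^{2} + 1960770}}{2504323 + \sqrt{-277262 + 152674}} = \frac{2731334 + \frac{1128 \left(-81\right) + 1940005}{113569 + 1960770}}{2504323 + \sqrt{-124588}} = \frac{2731334 + \frac{-91368 + 1940005}{2074339}}{2504323 + 2 i \sqrt{31147}} = \frac{2731334 + 1848637 \cdot \frac{1}{2074339}}{2504323 + 2 i \sqrt{31147}} = \frac{2731334 + \frac{1848637}{2074339}}{2504323 + 2 i \sqrt{31147}} = \frac{5665714486863}{2074339 \left(2504323 + 2 i \sqrt{31147}\right)}$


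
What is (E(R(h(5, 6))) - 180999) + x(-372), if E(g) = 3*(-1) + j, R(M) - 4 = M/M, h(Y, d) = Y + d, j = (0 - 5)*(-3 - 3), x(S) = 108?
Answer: -180864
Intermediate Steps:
j = 30 (j = -5*(-6) = 30)
R(M) = 5 (R(M) = 4 + M/M = 4 + 1 = 5)
E(g) = 27 (E(g) = 3*(-1) + 30 = -3 + 30 = 27)
(E(R(h(5, 6))) - 180999) + x(-372) = (27 - 180999) + 108 = -180972 + 108 = -180864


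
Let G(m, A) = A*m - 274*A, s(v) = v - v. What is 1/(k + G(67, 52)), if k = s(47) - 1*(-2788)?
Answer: -1/7976 ≈ -0.00012538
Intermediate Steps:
s(v) = 0
G(m, A) = -274*A + A*m
k = 2788 (k = 0 - 1*(-2788) = 0 + 2788 = 2788)
1/(k + G(67, 52)) = 1/(2788 + 52*(-274 + 67)) = 1/(2788 + 52*(-207)) = 1/(2788 - 10764) = 1/(-7976) = -1/7976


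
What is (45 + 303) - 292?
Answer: 56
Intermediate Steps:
(45 + 303) - 292 = 348 - 292 = 56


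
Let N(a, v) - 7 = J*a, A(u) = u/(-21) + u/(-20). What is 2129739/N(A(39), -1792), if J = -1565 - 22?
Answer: 298163460/846851 ≈ 352.08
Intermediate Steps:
J = -1587
A(u) = -41*u/420 (A(u) = u*(-1/21) + u*(-1/20) = -u/21 - u/20 = -41*u/420)
N(a, v) = 7 - 1587*a
2129739/N(A(39), -1792) = 2129739/(7 - (-21689)*39/140) = 2129739/(7 - 1587*(-533/140)) = 2129739/(7 + 845871/140) = 2129739/(846851/140) = 2129739*(140/846851) = 298163460/846851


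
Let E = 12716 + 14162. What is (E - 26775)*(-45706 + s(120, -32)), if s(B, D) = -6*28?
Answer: -4725022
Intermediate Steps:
E = 26878
s(B, D) = -168
(E - 26775)*(-45706 + s(120, -32)) = (26878 - 26775)*(-45706 - 168) = 103*(-45874) = -4725022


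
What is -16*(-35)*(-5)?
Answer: -2800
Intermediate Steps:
-16*(-35)*(-5) = 560*(-5) = -2800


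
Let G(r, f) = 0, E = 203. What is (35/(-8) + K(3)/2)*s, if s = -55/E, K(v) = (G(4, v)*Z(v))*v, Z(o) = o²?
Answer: 275/232 ≈ 1.1853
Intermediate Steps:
K(v) = 0 (K(v) = (0*v²)*v = 0*v = 0)
s = -55/203 ≈ -0.27094
(35/(-8) + K(3)/2)*s = (35/(-8) + 0/2)*(-55/203) = (35*(-⅛) + 0*(½))*(-55/203) = (-35/8 + 0)*(-55/203) = -35/8*(-55/203) = 275/232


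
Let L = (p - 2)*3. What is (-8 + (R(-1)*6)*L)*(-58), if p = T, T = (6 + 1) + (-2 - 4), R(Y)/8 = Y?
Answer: -7888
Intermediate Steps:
R(Y) = 8*Y
T = 1 (T = 7 - 6 = 1)
p = 1
L = -3 (L = (1 - 2)*3 = -1*3 = -3)
(-8 + (R(-1)*6)*L)*(-58) = (-8 + ((8*(-1))*6)*(-3))*(-58) = (-8 - 8*6*(-3))*(-58) = (-8 - 48*(-3))*(-58) = (-8 + 144)*(-58) = 136*(-58) = -7888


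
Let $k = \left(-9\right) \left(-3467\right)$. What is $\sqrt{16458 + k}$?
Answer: $\sqrt{47661} \approx 218.31$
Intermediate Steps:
$k = 31203$
$\sqrt{16458 + k} = \sqrt{16458 + 31203} = \sqrt{47661}$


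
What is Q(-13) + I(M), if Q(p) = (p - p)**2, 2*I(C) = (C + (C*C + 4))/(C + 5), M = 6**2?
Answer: 668/41 ≈ 16.293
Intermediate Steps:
M = 36
I(C) = (4 + C + C**2)/(2*(5 + C)) (I(C) = ((C + (C*C + 4))/(C + 5))/2 = ((C + (C**2 + 4))/(5 + C))/2 = ((C + (4 + C**2))/(5 + C))/2 = ((4 + C + C**2)/(5 + C))/2 = (4 + C + C**2)/(2*(5 + C)))
Q(p) = 0 (Q(p) = 0**2 = 0)
Q(-13) + I(M) = 0 + (4 + 36 + 36**2)/(2*(5 + 36)) = 0 + (1/2)*(4 + 36 + 1296)/41 = 0 + (1/2)*(1/41)*1336 = 0 + 668/41 = 668/41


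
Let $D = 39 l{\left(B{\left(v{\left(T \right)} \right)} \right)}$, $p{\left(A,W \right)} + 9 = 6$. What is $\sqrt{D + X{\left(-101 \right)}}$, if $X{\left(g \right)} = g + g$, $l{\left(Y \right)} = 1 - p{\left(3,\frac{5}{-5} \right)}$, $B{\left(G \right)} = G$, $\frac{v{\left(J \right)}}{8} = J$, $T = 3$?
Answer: $i \sqrt{46} \approx 6.7823 i$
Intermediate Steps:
$p{\left(A,W \right)} = -3$ ($p{\left(A,W \right)} = -9 + 6 = -3$)
$v{\left(J \right)} = 8 J$
$l{\left(Y \right)} = 4$ ($l{\left(Y \right)} = 1 - -3 = 1 + 3 = 4$)
$D = 156$ ($D = 39 \cdot 4 = 156$)
$X{\left(g \right)} = 2 g$
$\sqrt{D + X{\left(-101 \right)}} = \sqrt{156 + 2 \left(-101\right)} = \sqrt{156 - 202} = \sqrt{-46} = i \sqrt{46}$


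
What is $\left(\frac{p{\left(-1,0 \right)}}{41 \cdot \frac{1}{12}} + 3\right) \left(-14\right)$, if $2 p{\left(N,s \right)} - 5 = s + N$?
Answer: $- \frac{2058}{41} \approx -50.195$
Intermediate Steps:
$p{\left(N,s \right)} = \frac{5}{2} + \frac{N}{2} + \frac{s}{2}$ ($p{\left(N,s \right)} = \frac{5}{2} + \frac{s + N}{2} = \frac{5}{2} + \frac{N + s}{2} = \frac{5}{2} + \left(\frac{N}{2} + \frac{s}{2}\right) = \frac{5}{2} + \frac{N}{2} + \frac{s}{2}$)
$\left(\frac{p{\left(-1,0 \right)}}{41 \cdot \frac{1}{12}} + 3\right) \left(-14\right) = \left(\frac{\frac{5}{2} + \frac{1}{2} \left(-1\right) + \frac{1}{2} \cdot 0}{41 \cdot \frac{1}{12}} + 3\right) \left(-14\right) = \left(\frac{\frac{5}{2} - \frac{1}{2} + 0}{41 \cdot \frac{1}{12}} + 3\right) \left(-14\right) = \left(\frac{2}{\frac{41}{12}} + 3\right) \left(-14\right) = \left(2 \cdot \frac{12}{41} + 3\right) \left(-14\right) = \left(\frac{24}{41} + 3\right) \left(-14\right) = \frac{147}{41} \left(-14\right) = - \frac{2058}{41}$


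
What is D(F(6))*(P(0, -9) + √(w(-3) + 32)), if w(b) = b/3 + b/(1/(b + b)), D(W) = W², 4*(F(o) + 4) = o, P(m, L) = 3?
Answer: 125/2 ≈ 62.500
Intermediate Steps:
F(o) = -4 + o/4
w(b) = 2*b² + b/3 (w(b) = b*(⅓) + b/(1/(2*b)) = b/3 + b/((1/(2*b))) = b/3 + b*(2*b) = b/3 + 2*b² = 2*b² + b/3)
D(F(6))*(P(0, -9) + √(w(-3) + 32)) = (-4 + (¼)*6)²*(3 + √((⅓)*(-3)*(1 + 6*(-3)) + 32)) = (-4 + 3/2)²*(3 + √((⅓)*(-3)*(1 - 18) + 32)) = (-5/2)²*(3 + √((⅓)*(-3)*(-17) + 32)) = 25*(3 + √(17 + 32))/4 = 25*(3 + √49)/4 = 25*(3 + 7)/4 = (25/4)*10 = 125/2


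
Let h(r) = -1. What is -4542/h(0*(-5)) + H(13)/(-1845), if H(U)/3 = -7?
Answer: 2793337/615 ≈ 4542.0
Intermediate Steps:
H(U) = -21 (H(U) = 3*(-7) = -21)
-4542/h(0*(-5)) + H(13)/(-1845) = -4542/(-1) - 21/(-1845) = -4542*(-1) - 21*(-1/1845) = 4542 + 7/615 = 2793337/615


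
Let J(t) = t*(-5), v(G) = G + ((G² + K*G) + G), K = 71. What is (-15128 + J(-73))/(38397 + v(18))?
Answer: -4921/13345 ≈ -0.36875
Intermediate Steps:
v(G) = G² + 73*G (v(G) = G + ((G² + 71*G) + G) = G + (G² + 72*G) = G² + 73*G)
J(t) = -5*t
(-15128 + J(-73))/(38397 + v(18)) = (-15128 - 5*(-73))/(38397 + 18*(73 + 18)) = (-15128 + 365)/(38397 + 18*91) = -14763/(38397 + 1638) = -14763/40035 = -14763*1/40035 = -4921/13345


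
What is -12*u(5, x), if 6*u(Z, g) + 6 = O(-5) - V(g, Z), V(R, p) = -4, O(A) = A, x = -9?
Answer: 14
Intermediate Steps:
u(Z, g) = -7/6 (u(Z, g) = -1 + (-5 - 1*(-4))/6 = -1 + (-5 + 4)/6 = -1 + (⅙)*(-1) = -1 - ⅙ = -7/6)
-12*u(5, x) = -12*(-7/6) = 14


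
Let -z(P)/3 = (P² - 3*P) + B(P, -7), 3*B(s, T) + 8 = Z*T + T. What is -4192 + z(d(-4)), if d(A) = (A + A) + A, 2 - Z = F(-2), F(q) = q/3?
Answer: -14095/3 ≈ -4698.3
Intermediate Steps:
F(q) = q/3 (F(q) = q*(⅓) = q/3)
Z = 8/3 (Z = 2 - (-2)/3 = 2 - 1*(-⅔) = 2 + ⅔ = 8/3 ≈ 2.6667)
d(A) = 3*A (d(A) = 2*A + A = 3*A)
B(s, T) = -8/3 + 11*T/9 (B(s, T) = -8/3 + (8*T/3 + T)/3 = -8/3 + (11*T/3)/3 = -8/3 + 11*T/9)
z(P) = 101/3 - 3*P² + 9*P (z(P) = -3*((P² - 3*P) + (-8/3 + (11/9)*(-7))) = -3*((P² - 3*P) + (-8/3 - 77/9)) = -3*((P² - 3*P) - 101/9) = -3*(-101/9 + P² - 3*P) = 101/3 - 3*P² + 9*P)
-4192 + z(d(-4)) = -4192 + (101/3 - 3*(3*(-4))² + 9*(3*(-4))) = -4192 + (101/3 - 3*(-12)² + 9*(-12)) = -4192 + (101/3 - 3*144 - 108) = -4192 + (101/3 - 432 - 108) = -4192 - 1519/3 = -14095/3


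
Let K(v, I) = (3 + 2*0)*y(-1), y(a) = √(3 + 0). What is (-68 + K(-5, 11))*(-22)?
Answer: 1496 - 66*√3 ≈ 1381.7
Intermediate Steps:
y(a) = √3
K(v, I) = 3*√3 (K(v, I) = (3 + 2*0)*√3 = (3 + 0)*√3 = 3*√3)
(-68 + K(-5, 11))*(-22) = (-68 + 3*√3)*(-22) = 1496 - 66*√3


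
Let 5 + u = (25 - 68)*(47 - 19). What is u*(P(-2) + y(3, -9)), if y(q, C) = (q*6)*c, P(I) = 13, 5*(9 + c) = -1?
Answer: 922467/5 ≈ 1.8449e+5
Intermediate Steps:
c = -46/5 (c = -9 + (⅕)*(-1) = -9 - ⅕ = -46/5 ≈ -9.2000)
u = -1209 (u = -5 + (25 - 68)*(47 - 19) = -5 - 43*28 = -5 - 1204 = -1209)
y(q, C) = -276*q/5 (y(q, C) = (q*6)*(-46/5) = (6*q)*(-46/5) = -276*q/5)
u*(P(-2) + y(3, -9)) = -1209*(13 - 276/5*3) = -1209*(13 - 828/5) = -1209*(-763/5) = 922467/5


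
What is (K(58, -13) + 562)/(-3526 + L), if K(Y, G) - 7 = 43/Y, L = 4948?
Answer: 11015/27492 ≈ 0.40066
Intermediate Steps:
K(Y, G) = 7 + 43/Y
(K(58, -13) + 562)/(-3526 + L) = ((7 + 43/58) + 562)/(-3526 + 4948) = ((7 + 43*(1/58)) + 562)/1422 = ((7 + 43/58) + 562)*(1/1422) = (449/58 + 562)*(1/1422) = (33045/58)*(1/1422) = 11015/27492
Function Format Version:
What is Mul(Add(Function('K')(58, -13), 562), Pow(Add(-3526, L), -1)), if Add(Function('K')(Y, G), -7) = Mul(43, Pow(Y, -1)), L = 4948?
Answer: Rational(11015, 27492) ≈ 0.40066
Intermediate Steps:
Function('K')(Y, G) = Add(7, Mul(43, Pow(Y, -1)))
Mul(Add(Function('K')(58, -13), 562), Pow(Add(-3526, L), -1)) = Mul(Add(Add(7, Mul(43, Pow(58, -1))), 562), Pow(Add(-3526, 4948), -1)) = Mul(Add(Add(7, Mul(43, Rational(1, 58))), 562), Pow(1422, -1)) = Mul(Add(Add(7, Rational(43, 58)), 562), Rational(1, 1422)) = Mul(Add(Rational(449, 58), 562), Rational(1, 1422)) = Mul(Rational(33045, 58), Rational(1, 1422)) = Rational(11015, 27492)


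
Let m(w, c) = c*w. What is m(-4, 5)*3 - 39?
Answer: -99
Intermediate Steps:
m(-4, 5)*3 - 39 = (5*(-4))*3 - 39 = -20*3 - 39 = -60 - 39 = -99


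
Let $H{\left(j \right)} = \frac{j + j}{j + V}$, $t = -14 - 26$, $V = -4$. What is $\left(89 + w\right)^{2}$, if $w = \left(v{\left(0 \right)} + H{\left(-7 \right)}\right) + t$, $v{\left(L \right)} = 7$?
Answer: $\frac{396900}{121} \approx 3280.2$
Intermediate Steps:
$t = -40$
$H{\left(j \right)} = \frac{2 j}{-4 + j}$ ($H{\left(j \right)} = \frac{j + j}{j - 4} = \frac{2 j}{-4 + j}$)
$w = - \frac{349}{11}$ ($w = \left(7 + 2 \left(-7\right) \frac{1}{-4 - 7}\right) - 40 = \left(7 + 2 \left(-7\right) \frac{1}{-11}\right) - 40 = \left(7 + 2 \left(-7\right) \left(- \frac{1}{11}\right)\right) - 40 = \left(7 + \frac{14}{11}\right) - 40 = \frac{91}{11} - 40 = - \frac{349}{11} \approx -31.727$)
$\left(89 + w\right)^{2} = \left(89 - \frac{349}{11}\right)^{2} = \left(\frac{630}{11}\right)^{2} = \frac{396900}{121}$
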